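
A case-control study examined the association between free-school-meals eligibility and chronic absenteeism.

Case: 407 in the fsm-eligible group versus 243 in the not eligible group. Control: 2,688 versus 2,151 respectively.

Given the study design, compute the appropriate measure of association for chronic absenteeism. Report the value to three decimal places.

1.340

From the description: a = 407, b = 2688, c = 243, d = 2151.
This is a case-control study: participants were sampled on outcome status, so risks in the source population cannot be estimated directly — relative risk is not valid here. The odds ratio is the appropriate measure.
OR = (a·d)/(b·c) = (407 × 2151) / (2688 × 243) = 875457 / 653184 = 1.34029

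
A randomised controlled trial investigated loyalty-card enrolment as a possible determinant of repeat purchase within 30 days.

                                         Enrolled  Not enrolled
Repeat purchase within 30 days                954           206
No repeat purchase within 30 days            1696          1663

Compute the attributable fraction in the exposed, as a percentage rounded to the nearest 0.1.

69.4

Reading the table with exposure as columns: a = 954 (Enrolled, case), b = 1696 (Enrolled, non-case), c = 206 (Not enrolled, case), d = 1663.
Risk in exposed = 954/2650 = 0.36000; risk in unexposed = 206/1869 = 0.11022.
RR = 0.36000/0.11022 = 3.26621
AR% = (RR − 1)/RR × 100 = (3.26621 − 1)/3.26621 × 100 = 69.3835%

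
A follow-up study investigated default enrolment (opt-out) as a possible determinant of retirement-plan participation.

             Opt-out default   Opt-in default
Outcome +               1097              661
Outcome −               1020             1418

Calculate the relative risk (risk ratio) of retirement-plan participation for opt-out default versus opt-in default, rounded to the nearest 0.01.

1.63

Reading the table with exposure as columns: a = 1097 (Opt-out default, case), b = 1020 (Opt-out default, non-case), c = 661 (Opt-in default, case), d = 1418.
Risk in exposed = 1097/2117 = 0.51819; risk in unexposed = 661/2079 = 0.31794.
RR = 0.51819 / 0.31794 = 1.62982
The risk among the exposed is 1.63 times that among the unexposed.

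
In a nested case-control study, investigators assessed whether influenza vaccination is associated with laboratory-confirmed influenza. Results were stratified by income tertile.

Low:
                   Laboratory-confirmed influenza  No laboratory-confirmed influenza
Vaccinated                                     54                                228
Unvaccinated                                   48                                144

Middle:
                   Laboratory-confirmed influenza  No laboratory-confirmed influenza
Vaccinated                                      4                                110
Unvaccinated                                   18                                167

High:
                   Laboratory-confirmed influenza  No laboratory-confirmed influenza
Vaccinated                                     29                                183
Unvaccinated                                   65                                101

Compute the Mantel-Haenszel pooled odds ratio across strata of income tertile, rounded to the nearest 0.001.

OR_MH = Σ(aᵢdᵢ/nᵢ) / Σ(bᵢcᵢ/nᵢ), where nᵢ is the stratum total.
Stratum 1 (Low): n = 474; a·d/n = 54·144/474 = 16.4051; b·c/n = 228·48/474 = 23.0886
Stratum 2 (Middle): n = 299; a·d/n = 4·167/299 = 2.2341; b·c/n = 110·18/299 = 6.6221
Stratum 3 (High): n = 378; a·d/n = 29·101/378 = 7.7487; b·c/n = 183·65/378 = 31.4683
OR_MH = (16.4051 + 2.2341 + 7.7487) / (23.0886 + 6.6221 + 31.4683) = 26.3879 / 61.1789 = 0.43132

0.431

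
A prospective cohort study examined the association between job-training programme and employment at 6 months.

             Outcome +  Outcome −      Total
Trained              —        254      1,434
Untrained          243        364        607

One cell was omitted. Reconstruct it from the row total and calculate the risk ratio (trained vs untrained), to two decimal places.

The missing cell is in the exposed row: 1434 − 254 = 1180.
So a = 1180, b = 254, c = 243, d = 364.
RR = [a/(a+b)] / [c/(c+d)] = (1180/1434) / (243/607) = 0.82287/0.40033 = 2.05549

2.06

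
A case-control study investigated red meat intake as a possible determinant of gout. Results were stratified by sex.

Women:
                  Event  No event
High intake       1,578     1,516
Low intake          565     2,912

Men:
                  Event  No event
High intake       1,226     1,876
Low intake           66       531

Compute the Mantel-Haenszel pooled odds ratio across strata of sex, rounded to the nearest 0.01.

5.34

OR_MH = Σ(aᵢdᵢ/nᵢ) / Σ(bᵢcᵢ/nᵢ), where nᵢ is the stratum total.
Stratum 1 (Women): n = 6571; a·d/n = 1578·2912/6571 = 699.3054; b·c/n = 1516·565/6571 = 130.3515
Stratum 2 (Men): n = 3699; a·d/n = 1226·531/3699 = 175.9951; b·c/n = 1876·66/3699 = 33.4728
OR_MH = (699.3054 + 175.9951) / (130.3515 + 33.4728) = 875.3006 / 163.8244 = 5.34292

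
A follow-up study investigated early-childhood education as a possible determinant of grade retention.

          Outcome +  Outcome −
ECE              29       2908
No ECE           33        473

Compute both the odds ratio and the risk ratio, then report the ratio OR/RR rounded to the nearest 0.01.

Cells: a = 29, b = 2908, c = 33, d = 473.
OR = (29·473)/(2908·33) = 13717/95964 = 0.14294
Risk in exposed = 29/2937 = 0.00987; risk in unexposed = 33/506 = 0.06522; RR = 0.15140
OR/RR = 0.14294 / 0.15140 = 0.94410
The outcome is rare in both groups, so OR ≈ RR (ratio near 1).

0.94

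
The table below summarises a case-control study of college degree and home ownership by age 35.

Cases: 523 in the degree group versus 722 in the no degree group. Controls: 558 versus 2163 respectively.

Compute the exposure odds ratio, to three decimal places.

From the description: a = 523, b = 558, c = 722, d = 2163.
OR = (a·d)/(b·c) = (523 × 2163) / (558 × 722) = 1131249 / 402876 = 2.80793
The odds of home ownership by age 35 are about 2.81 times as high in the degree group.

2.808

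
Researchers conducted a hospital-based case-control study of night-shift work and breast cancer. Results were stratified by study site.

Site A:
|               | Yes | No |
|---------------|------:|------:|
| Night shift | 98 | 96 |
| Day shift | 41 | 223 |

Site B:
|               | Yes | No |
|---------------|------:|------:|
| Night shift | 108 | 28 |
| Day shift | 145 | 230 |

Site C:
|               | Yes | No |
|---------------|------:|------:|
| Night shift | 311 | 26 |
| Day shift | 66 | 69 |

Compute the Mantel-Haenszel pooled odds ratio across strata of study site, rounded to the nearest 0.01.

7.03

OR_MH = Σ(aᵢdᵢ/nᵢ) / Σ(bᵢcᵢ/nᵢ), where nᵢ is the stratum total.
Stratum 1 (Site A): n = 458; a·d/n = 98·223/458 = 47.7162; b·c/n = 96·41/458 = 8.5939
Stratum 2 (Site B): n = 511; a·d/n = 108·230/511 = 48.6106; b·c/n = 28·145/511 = 7.9452
Stratum 3 (Site C): n = 472; a·d/n = 311·69/472 = 45.4640; b·c/n = 26·66/472 = 3.6356
OR_MH = (47.7162 + 48.6106 + 45.4640) / (8.5939 + 7.9452 + 3.6356) = 141.7907 / 20.1747 = 7.02815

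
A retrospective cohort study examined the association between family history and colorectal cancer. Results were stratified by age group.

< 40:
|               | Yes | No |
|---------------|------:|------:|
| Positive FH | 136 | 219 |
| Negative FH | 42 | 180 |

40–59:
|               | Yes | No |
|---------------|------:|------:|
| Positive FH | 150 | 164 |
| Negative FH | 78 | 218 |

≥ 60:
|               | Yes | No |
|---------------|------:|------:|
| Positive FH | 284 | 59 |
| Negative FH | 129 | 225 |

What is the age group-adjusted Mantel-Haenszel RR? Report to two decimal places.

2.08

RR_MH = Σ(aᵢ·n₀ᵢ/nᵢ) / Σ(cᵢ·n₁ᵢ/nᵢ), with n₁ᵢ = aᵢ+bᵢ (exposed), n₀ᵢ = cᵢ+dᵢ (unexposed), nᵢ = n₁ᵢ+n₀ᵢ.
Stratum 1 (< 40): n₁ = 355, n₀ = 222, n = 577; a·n₀/n = 136·222/577 = 52.3258; c·n₁/n = 42·355/577 = 25.8406
Stratum 2 (40–59): n₁ = 314, n₀ = 296, n = 610; a·n₀/n = 150·296/610 = 72.7869; c·n₁/n = 78·314/610 = 40.1508
Stratum 3 (≥ 60): n₁ = 343, n₀ = 354, n = 697; a·n₀/n = 284·354/697 = 144.2410; c·n₁/n = 129·343/697 = 63.4821
RR_MH = (52.3258 + 72.7869 + 144.2410) / (25.8406 + 40.1508 + 63.4821) = 269.3537 / 129.4734 = 2.08038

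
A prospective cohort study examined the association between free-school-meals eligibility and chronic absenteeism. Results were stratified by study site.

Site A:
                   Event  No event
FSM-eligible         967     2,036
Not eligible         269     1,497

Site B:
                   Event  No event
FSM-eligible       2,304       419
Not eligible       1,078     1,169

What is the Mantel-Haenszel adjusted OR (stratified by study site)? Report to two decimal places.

OR_MH = Σ(aᵢdᵢ/nᵢ) / Σ(bᵢcᵢ/nᵢ), where nᵢ is the stratum total.
Stratum 1 (Site A): n = 4769; a·d/n = 967·1497/4769 = 303.5435; b·c/n = 2036·269/4769 = 114.8425
Stratum 2 (Site B): n = 4970; a·d/n = 2304·1169/4970 = 541.9268; b·c/n = 419·1078/4970 = 90.8817
OR_MH = (303.5435 + 541.9268) / (114.8425 + 90.8817) = 845.4703 / 205.7242 = 4.10973

4.11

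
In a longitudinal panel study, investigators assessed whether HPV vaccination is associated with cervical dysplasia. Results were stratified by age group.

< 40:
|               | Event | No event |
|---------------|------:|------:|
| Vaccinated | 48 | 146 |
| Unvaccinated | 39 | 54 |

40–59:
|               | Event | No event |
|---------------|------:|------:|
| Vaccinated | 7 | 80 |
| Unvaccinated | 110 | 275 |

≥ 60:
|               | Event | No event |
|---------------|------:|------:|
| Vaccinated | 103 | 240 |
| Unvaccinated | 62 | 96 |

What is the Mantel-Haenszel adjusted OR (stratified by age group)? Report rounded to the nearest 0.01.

0.48

OR_MH = Σ(aᵢdᵢ/nᵢ) / Σ(bᵢcᵢ/nᵢ), where nᵢ is the stratum total.
Stratum 1 (< 40): n = 287; a·d/n = 48·54/287 = 9.0314; b·c/n = 146·39/287 = 19.8397
Stratum 2 (40–59): n = 472; a·d/n = 7·275/472 = 4.0784; b·c/n = 80·110/472 = 18.6441
Stratum 3 (≥ 60): n = 501; a·d/n = 103·96/501 = 19.7365; b·c/n = 240·62/501 = 29.7006
OR_MH = (9.0314 + 4.0784 + 19.7365) / (19.8397 + 18.6441 + 29.7006) = 32.8463 / 68.1844 = 0.48173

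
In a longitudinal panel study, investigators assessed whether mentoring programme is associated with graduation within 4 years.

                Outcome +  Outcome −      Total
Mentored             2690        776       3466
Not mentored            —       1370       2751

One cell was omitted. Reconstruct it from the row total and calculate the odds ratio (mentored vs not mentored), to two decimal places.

3.44

The missing cell is in the unexposed row: 2751 − 1370 = 1381.
So a = 2690, b = 776, c = 1381, d = 1370.
OR = (a·d)/(b·c) = (2690 × 1370) / (776 × 1381) = 3685300 / 1071656 = 3.43888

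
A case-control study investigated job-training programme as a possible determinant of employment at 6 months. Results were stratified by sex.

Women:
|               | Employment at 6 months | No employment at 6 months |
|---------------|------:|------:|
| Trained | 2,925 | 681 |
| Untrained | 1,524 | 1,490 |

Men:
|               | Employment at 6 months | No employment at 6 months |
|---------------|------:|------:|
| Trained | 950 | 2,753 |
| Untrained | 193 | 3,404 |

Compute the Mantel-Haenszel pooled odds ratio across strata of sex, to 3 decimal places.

OR_MH = Σ(aᵢdᵢ/nᵢ) / Σ(bᵢcᵢ/nᵢ), where nᵢ is the stratum total.
Stratum 1 (Women): n = 6620; a·d/n = 2925·1490/6620 = 658.3459; b·c/n = 681·1524/6620 = 156.7740
Stratum 2 (Men): n = 7300; a·d/n = 950·3404/7300 = 442.9863; b·c/n = 2753·193/7300 = 72.7848
OR_MH = (658.3459 + 442.9863) / (156.7740 + 72.7848) = 1101.3322 / 229.5588 = 4.79760

4.798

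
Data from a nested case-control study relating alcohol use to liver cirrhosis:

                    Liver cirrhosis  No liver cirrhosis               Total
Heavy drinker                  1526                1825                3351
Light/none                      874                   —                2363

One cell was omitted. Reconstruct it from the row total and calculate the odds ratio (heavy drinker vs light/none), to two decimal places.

1.42

The missing cell is in the unexposed row: 2363 − 874 = 1489.
So a = 1526, b = 1825, c = 874, d = 1489.
OR = (a·d)/(b·c) = (1526 × 1489) / (1825 × 874) = 2272214 / 1595050 = 1.42454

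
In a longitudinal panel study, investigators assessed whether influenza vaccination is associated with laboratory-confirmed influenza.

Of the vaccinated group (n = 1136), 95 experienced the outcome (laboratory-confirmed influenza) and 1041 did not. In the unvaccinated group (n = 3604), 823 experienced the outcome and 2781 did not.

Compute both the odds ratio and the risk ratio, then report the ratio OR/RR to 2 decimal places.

0.84

From the description: a = 95, b = 1041, c = 823, d = 2781.
OR = (95·2781)/(1041·823) = 264195/856743 = 0.30837
Risk in exposed = 95/1136 = 0.08363; risk in unexposed = 823/3604 = 0.22836; RR = 0.36621
OR/RR = 0.30837 / 0.36621 = 0.84206
The outcome is not rare, so the OR lies further from 1 than the RR.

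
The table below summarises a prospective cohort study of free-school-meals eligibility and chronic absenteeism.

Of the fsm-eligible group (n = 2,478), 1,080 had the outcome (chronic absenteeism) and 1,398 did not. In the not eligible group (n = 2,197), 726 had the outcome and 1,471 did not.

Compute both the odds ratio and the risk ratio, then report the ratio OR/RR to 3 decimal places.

From the description: a = 1080, b = 1398, c = 726, d = 1471.
OR = (1080·1471)/(1398·726) = 1588680/1014948 = 1.56528
Risk in exposed = 1080/2478 = 0.43584; risk in unexposed = 726/2197 = 0.33045; RR = 1.31891
OR/RR = 1.56528 / 1.31891 = 1.18680
The outcome is not rare, so the OR lies further from 1 than the RR.

1.187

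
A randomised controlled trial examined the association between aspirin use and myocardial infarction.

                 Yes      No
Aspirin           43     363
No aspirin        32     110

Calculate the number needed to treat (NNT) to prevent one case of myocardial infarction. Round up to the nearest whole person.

9

Risk in treated group = 43/406 = 0.10591; risk in control = 32/142 = 0.22535.
Absolute risk reduction = 0.22535 − 0.10591 = 0.11944
NNT = 1 / ARR = 1 / 0.11944 = 8.372 → round up → 9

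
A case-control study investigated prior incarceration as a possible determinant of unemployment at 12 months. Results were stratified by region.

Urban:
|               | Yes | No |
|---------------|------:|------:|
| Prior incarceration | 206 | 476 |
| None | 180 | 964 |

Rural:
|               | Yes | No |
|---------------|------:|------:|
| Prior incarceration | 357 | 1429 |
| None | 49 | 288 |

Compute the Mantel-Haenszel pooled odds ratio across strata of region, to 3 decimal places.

1.967

OR_MH = Σ(aᵢdᵢ/nᵢ) / Σ(bᵢcᵢ/nᵢ), where nᵢ is the stratum total.
Stratum 1 (Urban): n = 1826; a·d/n = 206·964/1826 = 108.7536; b·c/n = 476·180/1826 = 46.9222
Stratum 2 (Rural): n = 2123; a·d/n = 357·288/2123 = 48.4296; b·c/n = 1429·49/2123 = 32.9821
OR_MH = (108.7536 + 48.4296) / (46.9222 + 32.9821) = 157.1831 / 79.9043 = 1.96714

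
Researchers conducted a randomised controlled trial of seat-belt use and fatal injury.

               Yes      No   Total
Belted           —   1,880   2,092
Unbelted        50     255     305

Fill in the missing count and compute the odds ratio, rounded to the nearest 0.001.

The missing cell is in the exposed row: 2092 − 1880 = 212.
So a = 212, b = 1880, c = 50, d = 255.
OR = (a·d)/(b·c) = (212 × 255) / (1880 × 50) = 54060 / 94000 = 0.57511

0.575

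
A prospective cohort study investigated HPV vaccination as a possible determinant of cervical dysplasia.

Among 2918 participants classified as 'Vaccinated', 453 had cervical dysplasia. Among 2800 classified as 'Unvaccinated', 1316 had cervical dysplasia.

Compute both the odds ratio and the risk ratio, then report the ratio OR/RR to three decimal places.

From the description: a = 453, b = 2465, c = 1316, d = 1484.
OR = (453·1484)/(2465·1316) = 672252/3243940 = 0.20723
Risk in exposed = 453/2918 = 0.15524; risk in unexposed = 1316/2800 = 0.47000; RR = 0.33030
OR/RR = 0.20723 / 0.33030 = 0.62740
The outcome is not rare, so the OR lies further from 1 than the RR.

0.627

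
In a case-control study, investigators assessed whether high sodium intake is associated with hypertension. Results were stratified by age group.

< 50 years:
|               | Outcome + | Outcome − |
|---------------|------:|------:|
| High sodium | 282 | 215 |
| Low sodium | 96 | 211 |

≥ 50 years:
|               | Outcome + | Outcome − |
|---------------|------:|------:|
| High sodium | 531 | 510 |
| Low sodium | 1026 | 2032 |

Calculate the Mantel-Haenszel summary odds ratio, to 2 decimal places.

2.20

OR_MH = Σ(aᵢdᵢ/nᵢ) / Σ(bᵢcᵢ/nᵢ), where nᵢ is the stratum total.
Stratum 1 (< 50 years): n = 804; a·d/n = 282·211/804 = 74.0075; b·c/n = 215·96/804 = 25.6716
Stratum 2 (≥ 50 years): n = 4099; a·d/n = 531·2032/4099 = 263.2330; b·c/n = 510·1026/4099 = 127.6555
OR_MH = (74.0075 + 263.2330) / (25.6716 + 127.6555) = 337.2404 / 153.3272 = 2.19948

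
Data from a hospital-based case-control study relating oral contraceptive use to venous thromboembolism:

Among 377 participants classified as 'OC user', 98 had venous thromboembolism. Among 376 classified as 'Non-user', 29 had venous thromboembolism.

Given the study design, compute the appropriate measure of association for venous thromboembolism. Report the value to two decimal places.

4.20

From the description: a = 98, b = 279, c = 29, d = 347.
This is a hospital-based case-control study: participants were sampled on outcome status, so risks in the source population cannot be estimated directly — relative risk is not valid here. The odds ratio is the appropriate measure.
OR = (a·d)/(b·c) = (98 × 347) / (279 × 29) = 34006 / 8091 = 4.20294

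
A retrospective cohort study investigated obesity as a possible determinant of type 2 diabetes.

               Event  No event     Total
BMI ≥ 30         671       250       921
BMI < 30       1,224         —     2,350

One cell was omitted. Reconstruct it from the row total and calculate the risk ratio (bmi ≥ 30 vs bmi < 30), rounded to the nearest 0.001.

The missing cell is in the unexposed row: 2350 − 1224 = 1126.
So a = 671, b = 250, c = 1224, d = 1126.
RR = [a/(a+b)] / [c/(c+d)] = (671/921) / (1224/2350) = 0.72856/0.52085 = 1.39878

1.399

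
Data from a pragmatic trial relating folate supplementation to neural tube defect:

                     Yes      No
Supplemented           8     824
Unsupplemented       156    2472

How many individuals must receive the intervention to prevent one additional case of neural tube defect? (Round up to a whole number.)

Risk in treated group = 8/832 = 0.00962; risk in control = 156/2628 = 0.05936.
Absolute risk reduction = 0.05936 − 0.00962 = 0.04975
NNT = 1 / ARR = 1 / 0.04975 = 20.102 → round up → 21

21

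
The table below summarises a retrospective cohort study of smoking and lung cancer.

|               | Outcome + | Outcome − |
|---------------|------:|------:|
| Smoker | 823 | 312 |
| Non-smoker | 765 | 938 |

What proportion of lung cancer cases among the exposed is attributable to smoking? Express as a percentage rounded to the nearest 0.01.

Cells: a = 823, b = 312, c = 765, d = 938.
Risk in exposed = 823/1135 = 0.72511; risk in unexposed = 765/1703 = 0.44921.
RR = 0.72511/0.44921 = 1.61420
AR% = (RR − 1)/RR × 100 = (1.61420 − 1)/1.61420 × 100 = 38.0498%

38.05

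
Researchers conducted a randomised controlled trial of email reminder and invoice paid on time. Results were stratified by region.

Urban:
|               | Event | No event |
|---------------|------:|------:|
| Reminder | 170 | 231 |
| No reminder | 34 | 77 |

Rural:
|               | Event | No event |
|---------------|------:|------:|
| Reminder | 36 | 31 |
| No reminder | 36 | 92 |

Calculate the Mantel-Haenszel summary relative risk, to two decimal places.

RR_MH = Σ(aᵢ·n₀ᵢ/nᵢ) / Σ(cᵢ·n₁ᵢ/nᵢ), with n₁ᵢ = aᵢ+bᵢ (exposed), n₀ᵢ = cᵢ+dᵢ (unexposed), nᵢ = n₁ᵢ+n₀ᵢ.
Stratum 1 (Urban): n₁ = 401, n₀ = 111, n = 512; a·n₀/n = 170·111/512 = 36.8555; c·n₁/n = 34·401/512 = 26.6289
Stratum 2 (Rural): n₁ = 67, n₀ = 128, n = 195; a·n₀/n = 36·128/195 = 23.6308; c·n₁/n = 36·67/195 = 12.3692
RR_MH = (36.8555 + 23.6308) / (26.6289 + 12.3692) = 60.4862 / 38.9981 = 1.55100

1.55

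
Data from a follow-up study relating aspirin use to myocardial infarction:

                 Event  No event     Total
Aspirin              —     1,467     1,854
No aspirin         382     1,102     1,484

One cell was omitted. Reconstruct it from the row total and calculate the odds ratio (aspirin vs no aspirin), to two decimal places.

0.76

The missing cell is in the exposed row: 1854 − 1467 = 387.
So a = 387, b = 1467, c = 382, d = 1102.
OR = (a·d)/(b·c) = (387 × 1102) / (1467 × 382) = 426474 / 560394 = 0.76103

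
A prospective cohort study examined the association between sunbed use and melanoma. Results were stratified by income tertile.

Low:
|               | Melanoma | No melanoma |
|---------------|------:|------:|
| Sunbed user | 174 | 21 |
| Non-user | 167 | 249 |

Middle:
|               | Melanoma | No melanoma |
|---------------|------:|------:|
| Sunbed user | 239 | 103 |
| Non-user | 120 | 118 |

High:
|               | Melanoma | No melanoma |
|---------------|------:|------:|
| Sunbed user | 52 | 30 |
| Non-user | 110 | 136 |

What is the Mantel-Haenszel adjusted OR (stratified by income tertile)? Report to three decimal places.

OR_MH = Σ(aᵢdᵢ/nᵢ) / Σ(bᵢcᵢ/nᵢ), where nᵢ is the stratum total.
Stratum 1 (Low): n = 611; a·d/n = 174·249/611 = 70.9100; b·c/n = 21·167/611 = 5.7398
Stratum 2 (Middle): n = 580; a·d/n = 239·118/580 = 48.6241; b·c/n = 103·120/580 = 21.3103
Stratum 3 (High): n = 328; a·d/n = 52·136/328 = 21.5610; b·c/n = 30·110/328 = 10.0610
OR_MH = (70.9100 + 48.6241 + 21.5610) / (5.7398 + 21.3103 + 10.0610) = 141.0951 / 37.1111 = 3.80197

3.802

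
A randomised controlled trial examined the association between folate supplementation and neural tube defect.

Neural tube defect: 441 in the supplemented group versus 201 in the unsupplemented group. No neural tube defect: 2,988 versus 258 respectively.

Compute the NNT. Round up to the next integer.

Risk in treated group = 441/3429 = 0.12861; risk in control = 201/459 = 0.43791.
Absolute risk reduction = 0.43791 − 0.12861 = 0.30930
NNT = 1 / ARR = 1 / 0.30930 = 3.233 → round up → 4

4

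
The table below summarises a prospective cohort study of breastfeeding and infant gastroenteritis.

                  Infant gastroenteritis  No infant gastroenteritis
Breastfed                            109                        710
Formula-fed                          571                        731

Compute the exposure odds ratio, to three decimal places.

0.197

Cells: a = 109, b = 710, c = 571, d = 731.
OR = (a·d)/(b·c) = (109 × 731) / (710 × 571) = 79679 / 405410 = 0.19654
Exposure is associated with lower odds of infant gastroenteritis (OR = 0.20 < 1).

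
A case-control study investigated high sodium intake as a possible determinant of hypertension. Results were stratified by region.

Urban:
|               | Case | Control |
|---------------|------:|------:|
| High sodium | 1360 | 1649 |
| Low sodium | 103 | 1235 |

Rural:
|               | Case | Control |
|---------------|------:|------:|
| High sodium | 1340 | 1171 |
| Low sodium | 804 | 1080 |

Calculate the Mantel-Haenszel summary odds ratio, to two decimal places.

OR_MH = Σ(aᵢdᵢ/nᵢ) / Σ(bᵢcᵢ/nᵢ), where nᵢ is the stratum total.
Stratum 1 (Urban): n = 4347; a·d/n = 1360·1235/4347 = 386.3814; b·c/n = 1649·103/4347 = 39.0722
Stratum 2 (Rural): n = 4395; a·d/n = 1340·1080/4395 = 329.2833; b·c/n = 1171·804/4395 = 214.2171
OR_MH = (386.3814 + 329.2833) / (39.0722 + 214.2171) = 715.6647 / 253.2893 = 2.82548

2.83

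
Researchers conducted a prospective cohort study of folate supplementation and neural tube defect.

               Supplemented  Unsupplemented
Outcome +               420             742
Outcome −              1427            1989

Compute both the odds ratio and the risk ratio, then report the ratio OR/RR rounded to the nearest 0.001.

Reading the table with exposure as columns: a = 420 (Supplemented, case), b = 1427 (Supplemented, non-case), c = 742 (Unsupplemented, case), d = 1989.
OR = (420·1989)/(1427·742) = 835380/1058834 = 0.78896
Risk in exposed = 420/1847 = 0.22740; risk in unexposed = 742/2731 = 0.27170; RR = 0.83695
OR/RR = 0.78896 / 0.83695 = 0.94266
The outcome is not rare, so the OR lies further from 1 than the RR.

0.943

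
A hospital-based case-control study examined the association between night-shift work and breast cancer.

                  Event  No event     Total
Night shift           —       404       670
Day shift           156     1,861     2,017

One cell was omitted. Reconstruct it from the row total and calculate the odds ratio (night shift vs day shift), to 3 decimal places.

The missing cell is in the exposed row: 670 − 404 = 266.
So a = 266, b = 404, c = 156, d = 1861.
OR = (a·d)/(b·c) = (266 × 1861) / (404 × 156) = 495026 / 63024 = 7.85456

7.855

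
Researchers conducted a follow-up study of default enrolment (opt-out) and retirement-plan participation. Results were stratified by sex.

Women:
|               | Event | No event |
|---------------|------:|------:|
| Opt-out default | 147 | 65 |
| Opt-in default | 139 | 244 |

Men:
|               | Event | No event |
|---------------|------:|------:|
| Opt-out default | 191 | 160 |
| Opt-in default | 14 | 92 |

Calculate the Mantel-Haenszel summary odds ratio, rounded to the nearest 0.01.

4.92

OR_MH = Σ(aᵢdᵢ/nᵢ) / Σ(bᵢcᵢ/nᵢ), where nᵢ is the stratum total.
Stratum 1 (Women): n = 595; a·d/n = 147·244/595 = 60.2824; b·c/n = 65·139/595 = 15.1849
Stratum 2 (Men): n = 457; a·d/n = 191·92/457 = 38.4508; b·c/n = 160·14/457 = 4.9015
OR_MH = (60.2824 + 38.4508) / (15.1849 + 4.9015) = 98.7331 / 20.0864 = 4.91542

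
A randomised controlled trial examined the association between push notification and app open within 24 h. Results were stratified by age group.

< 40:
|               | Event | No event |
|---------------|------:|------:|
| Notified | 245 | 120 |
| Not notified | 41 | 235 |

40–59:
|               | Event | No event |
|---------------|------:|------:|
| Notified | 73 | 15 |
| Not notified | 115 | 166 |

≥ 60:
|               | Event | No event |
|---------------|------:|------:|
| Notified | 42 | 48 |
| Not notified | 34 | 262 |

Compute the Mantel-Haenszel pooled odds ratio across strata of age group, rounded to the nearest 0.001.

9.118

OR_MH = Σ(aᵢdᵢ/nᵢ) / Σ(bᵢcᵢ/nᵢ), where nᵢ is the stratum total.
Stratum 1 (< 40): n = 641; a·d/n = 245·235/641 = 89.8206; b·c/n = 120·41/641 = 7.6755
Stratum 2 (40–59): n = 369; a·d/n = 73·166/369 = 32.8401; b·c/n = 15·115/369 = 4.6748
Stratum 3 (≥ 60): n = 386; a·d/n = 42·262/386 = 28.5078; b·c/n = 48·34/386 = 4.2280
OR_MH = (89.8206 + 32.8401 + 28.5078) / (7.6755 + 4.6748 + 4.2280) = 151.1685 / 16.5783 = 9.11846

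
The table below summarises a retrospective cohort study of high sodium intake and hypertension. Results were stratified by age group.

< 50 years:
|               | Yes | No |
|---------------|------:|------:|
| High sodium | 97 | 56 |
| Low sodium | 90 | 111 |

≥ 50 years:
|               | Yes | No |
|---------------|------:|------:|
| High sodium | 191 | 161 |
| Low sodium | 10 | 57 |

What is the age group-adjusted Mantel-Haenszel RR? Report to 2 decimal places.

RR_MH = Σ(aᵢ·n₀ᵢ/nᵢ) / Σ(cᵢ·n₁ᵢ/nᵢ), with n₁ᵢ = aᵢ+bᵢ (exposed), n₀ᵢ = cᵢ+dᵢ (unexposed), nᵢ = n₁ᵢ+n₀ᵢ.
Stratum 1 (< 50 years): n₁ = 153, n₀ = 201, n = 354; a·n₀/n = 97·201/354 = 55.0763; c·n₁/n = 90·153/354 = 38.8983
Stratum 2 (≥ 50 years): n₁ = 352, n₀ = 67, n = 419; a·n₀/n = 191·67/419 = 30.5418; c·n₁/n = 10·352/419 = 8.4010
RR_MH = (55.0763 + 30.5418) / (38.8983 + 8.4010) = 85.6180 / 47.2993 = 1.81013

1.81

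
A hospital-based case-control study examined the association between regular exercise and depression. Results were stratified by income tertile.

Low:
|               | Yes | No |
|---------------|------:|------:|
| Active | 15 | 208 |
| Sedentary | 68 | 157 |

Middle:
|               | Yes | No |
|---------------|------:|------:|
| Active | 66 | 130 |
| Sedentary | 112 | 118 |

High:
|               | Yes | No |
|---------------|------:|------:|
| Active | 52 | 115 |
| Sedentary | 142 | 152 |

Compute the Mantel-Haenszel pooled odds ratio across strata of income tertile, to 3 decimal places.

OR_MH = Σ(aᵢdᵢ/nᵢ) / Σ(bᵢcᵢ/nᵢ), where nᵢ is the stratum total.
Stratum 1 (Low): n = 448; a·d/n = 15·157/448 = 5.2567; b·c/n = 208·68/448 = 31.5714
Stratum 2 (Middle): n = 426; a·d/n = 66·118/426 = 18.2817; b·c/n = 130·112/426 = 34.1784
Stratum 3 (High): n = 461; a·d/n = 52·152/461 = 17.1453; b·c/n = 115·142/461 = 35.4230
OR_MH = (5.2567 + 18.2817 + 17.1453) / (31.5714 + 34.1784 + 35.4230) = 40.6837 / 101.1728 = 0.40212

0.402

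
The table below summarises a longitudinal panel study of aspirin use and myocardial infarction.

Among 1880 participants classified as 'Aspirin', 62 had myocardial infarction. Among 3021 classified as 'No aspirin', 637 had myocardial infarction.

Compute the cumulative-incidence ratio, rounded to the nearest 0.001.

From the description: a = 62, b = 1818, c = 637, d = 2384.
Risk in exposed = 62/1880 = 0.03298; risk in unexposed = 637/3021 = 0.21086.
RR = 0.03298 / 0.21086 = 0.15640
The risk is 84% lower among the exposed than among the unexposed.

0.156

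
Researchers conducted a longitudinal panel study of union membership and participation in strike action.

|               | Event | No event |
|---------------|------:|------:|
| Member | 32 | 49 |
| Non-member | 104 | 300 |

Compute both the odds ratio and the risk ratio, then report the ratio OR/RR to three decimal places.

1.228

Cells: a = 32, b = 49, c = 104, d = 300.
OR = (32·300)/(49·104) = 9600/5096 = 1.88383
Risk in exposed = 32/81 = 0.39506; risk in unexposed = 104/404 = 0.25743; RR = 1.53466
OR/RR = 1.88383 / 1.53466 = 1.22752
The outcome is not rare, so the OR lies further from 1 than the RR.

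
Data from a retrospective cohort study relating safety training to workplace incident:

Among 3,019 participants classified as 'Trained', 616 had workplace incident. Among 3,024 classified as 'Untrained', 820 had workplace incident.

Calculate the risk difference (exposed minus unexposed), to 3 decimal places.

From the description: a = 616, b = 2403, c = 820, d = 2204.
Risk in exposed = 616/3019 = 0.204041; risk in unexposed = 820/3024 = 0.271164.
Risk difference = 0.204041 − 0.271164 = -0.067123

-0.067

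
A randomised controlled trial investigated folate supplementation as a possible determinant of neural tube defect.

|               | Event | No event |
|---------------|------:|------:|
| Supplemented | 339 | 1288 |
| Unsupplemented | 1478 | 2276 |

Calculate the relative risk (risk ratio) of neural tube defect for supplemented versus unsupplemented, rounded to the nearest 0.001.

0.529

Cells: a = 339, b = 1288, c = 1478, d = 2276.
Risk in exposed = 339/1627 = 0.20836; risk in unexposed = 1478/3754 = 0.39371.
RR = 0.20836 / 0.39371 = 0.52921
The risk is 47% lower among the exposed than among the unexposed.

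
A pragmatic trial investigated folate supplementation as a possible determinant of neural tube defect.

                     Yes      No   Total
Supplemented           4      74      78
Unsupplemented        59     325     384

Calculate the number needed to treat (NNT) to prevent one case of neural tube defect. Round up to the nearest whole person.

10

Risk in treated group = 4/78 = 0.05128; risk in control = 59/384 = 0.15365.
Absolute risk reduction = 0.15365 − 0.05128 = 0.10236
NNT = 1 / ARR = 1 / 0.10236 = 9.769 → round up → 10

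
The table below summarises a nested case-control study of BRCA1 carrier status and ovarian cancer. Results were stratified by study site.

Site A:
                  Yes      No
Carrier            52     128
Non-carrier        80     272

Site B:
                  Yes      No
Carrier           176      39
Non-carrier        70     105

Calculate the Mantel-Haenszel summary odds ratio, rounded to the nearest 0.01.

2.82

OR_MH = Σ(aᵢdᵢ/nᵢ) / Σ(bᵢcᵢ/nᵢ), where nᵢ is the stratum total.
Stratum 1 (Site A): n = 532; a·d/n = 52·272/532 = 26.5865; b·c/n = 128·80/532 = 19.2481
Stratum 2 (Site B): n = 390; a·d/n = 176·105/390 = 47.3846; b·c/n = 39·70/390 = 7.0000
OR_MH = (26.5865 + 47.3846) / (19.2481 + 7.0000) = 73.9711 / 26.2481 = 2.81815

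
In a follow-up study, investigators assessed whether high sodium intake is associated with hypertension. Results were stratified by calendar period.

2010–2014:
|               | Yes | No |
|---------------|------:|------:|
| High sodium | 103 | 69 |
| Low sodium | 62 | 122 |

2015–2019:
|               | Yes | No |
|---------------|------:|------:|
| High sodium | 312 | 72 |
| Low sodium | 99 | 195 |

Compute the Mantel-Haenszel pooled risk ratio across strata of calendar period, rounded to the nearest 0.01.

RR_MH = Σ(aᵢ·n₀ᵢ/nᵢ) / Σ(cᵢ·n₁ᵢ/nᵢ), with n₁ᵢ = aᵢ+bᵢ (exposed), n₀ᵢ = cᵢ+dᵢ (unexposed), nᵢ = n₁ᵢ+n₀ᵢ.
Stratum 1 (2010–2014): n₁ = 172, n₀ = 184, n = 356; a·n₀/n = 103·184/356 = 53.2360; c·n₁/n = 62·172/356 = 29.9551
Stratum 2 (2015–2019): n₁ = 384, n₀ = 294, n = 678; a·n₀/n = 312·294/678 = 135.2920; c·n₁/n = 99·384/678 = 56.0708
RR_MH = (53.2360 + 135.2920) / (29.9551 + 56.0708) = 188.5280 / 86.0259 = 2.19153

2.19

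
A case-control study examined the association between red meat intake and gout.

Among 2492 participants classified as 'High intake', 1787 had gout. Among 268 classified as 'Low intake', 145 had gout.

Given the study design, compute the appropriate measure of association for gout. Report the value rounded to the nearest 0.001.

From the description: a = 1787, b = 705, c = 145, d = 123.
This is a case-control study: participants were sampled on outcome status, so risks in the source population cannot be estimated directly — relative risk is not valid here. The odds ratio is the appropriate measure.
OR = (a·d)/(b·c) = (1787 × 123) / (705 × 145) = 219801 / 102225 = 2.15017

2.150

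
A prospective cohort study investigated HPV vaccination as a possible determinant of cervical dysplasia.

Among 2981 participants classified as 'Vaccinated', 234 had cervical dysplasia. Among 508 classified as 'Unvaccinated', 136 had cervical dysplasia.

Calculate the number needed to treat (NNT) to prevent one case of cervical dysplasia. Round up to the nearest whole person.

6

Risk in treated group = 234/2981 = 0.07850; risk in control = 136/508 = 0.26772.
Absolute risk reduction = 0.26772 − 0.07850 = 0.18922
NNT = 1 / ARR = 1 / 0.18922 = 5.285 → round up → 6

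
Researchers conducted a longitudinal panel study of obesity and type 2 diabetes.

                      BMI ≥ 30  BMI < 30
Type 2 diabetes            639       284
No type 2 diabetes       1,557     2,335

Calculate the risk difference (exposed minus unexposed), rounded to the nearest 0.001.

0.183

Reading the table with exposure as columns: a = 639 (BMI ≥ 30, case), b = 1557 (BMI ≥ 30, non-case), c = 284 (BMI < 30, case), d = 2335.
Risk in exposed = 639/2196 = 0.290984; risk in unexposed = 284/2619 = 0.108438.
Risk difference = 0.290984 − 0.108438 = 0.182545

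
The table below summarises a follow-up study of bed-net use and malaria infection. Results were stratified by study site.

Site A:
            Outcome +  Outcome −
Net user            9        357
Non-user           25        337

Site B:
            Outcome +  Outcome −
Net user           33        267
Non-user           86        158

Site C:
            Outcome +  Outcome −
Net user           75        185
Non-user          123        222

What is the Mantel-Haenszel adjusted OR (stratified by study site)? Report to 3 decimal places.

OR_MH = Σ(aᵢdᵢ/nᵢ) / Σ(bᵢcᵢ/nᵢ), where nᵢ is the stratum total.
Stratum 1 (Site A): n = 728; a·d/n = 9·337/728 = 4.1662; b·c/n = 357·25/728 = 12.2596
Stratum 2 (Site B): n = 544; a·d/n = 33·158/544 = 9.5846; b·c/n = 267·86/544 = 42.2096
Stratum 3 (Site C): n = 605; a·d/n = 75·222/605 = 27.5207; b·c/n = 185·123/605 = 37.6116
OR_MH = (4.1662 + 9.5846 + 27.5207) / (12.2596 + 42.2096 + 37.6116) = 41.2714 / 92.0807 = 0.44821

0.448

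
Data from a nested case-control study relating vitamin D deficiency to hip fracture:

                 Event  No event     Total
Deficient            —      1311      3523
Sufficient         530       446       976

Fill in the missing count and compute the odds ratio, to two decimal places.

1.42

The missing cell is in the exposed row: 3523 − 1311 = 2212.
So a = 2212, b = 1311, c = 530, d = 446.
OR = (a·d)/(b·c) = (2212 × 446) / (1311 × 530) = 986552 / 694830 = 1.41985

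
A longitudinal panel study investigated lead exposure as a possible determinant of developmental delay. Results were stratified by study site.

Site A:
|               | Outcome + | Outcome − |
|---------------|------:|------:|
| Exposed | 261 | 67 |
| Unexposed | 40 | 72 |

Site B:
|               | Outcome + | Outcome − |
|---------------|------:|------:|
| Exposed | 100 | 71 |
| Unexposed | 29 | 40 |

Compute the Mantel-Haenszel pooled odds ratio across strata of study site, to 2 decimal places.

4.05

OR_MH = Σ(aᵢdᵢ/nᵢ) / Σ(bᵢcᵢ/nᵢ), where nᵢ is the stratum total.
Stratum 1 (Site A): n = 440; a·d/n = 261·72/440 = 42.7091; b·c/n = 67·40/440 = 6.0909
Stratum 2 (Site B): n = 240; a·d/n = 100·40/240 = 16.6667; b·c/n = 71·29/240 = 8.5792
OR_MH = (42.7091 + 16.6667) / (6.0909 + 8.5792) = 59.3758 / 14.6701 = 4.04741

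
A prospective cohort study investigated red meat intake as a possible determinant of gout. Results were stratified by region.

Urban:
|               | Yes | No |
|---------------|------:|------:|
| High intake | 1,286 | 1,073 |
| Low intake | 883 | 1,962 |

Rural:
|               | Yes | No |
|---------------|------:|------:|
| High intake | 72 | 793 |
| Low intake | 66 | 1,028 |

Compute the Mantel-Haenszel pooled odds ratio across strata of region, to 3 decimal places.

2.503

OR_MH = Σ(aᵢdᵢ/nᵢ) / Σ(bᵢcᵢ/nᵢ), where nᵢ is the stratum total.
Stratum 1 (Urban): n = 5204; a·d/n = 1286·1962/5204 = 484.8447; b·c/n = 1073·883/5204 = 182.0636
Stratum 2 (Rural): n = 1959; a·d/n = 72·1028/1959 = 37.7825; b·c/n = 793·66/1959 = 26.7167
OR_MH = (484.8447 + 37.7825) / (182.0636 + 26.7167) = 522.6273 / 208.7803 = 2.50324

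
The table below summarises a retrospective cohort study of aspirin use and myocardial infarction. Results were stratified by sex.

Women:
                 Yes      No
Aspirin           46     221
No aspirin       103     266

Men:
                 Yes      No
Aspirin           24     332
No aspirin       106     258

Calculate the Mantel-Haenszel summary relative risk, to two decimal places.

RR_MH = Σ(aᵢ·n₀ᵢ/nᵢ) / Σ(cᵢ·n₁ᵢ/nᵢ), with n₁ᵢ = aᵢ+bᵢ (exposed), n₀ᵢ = cᵢ+dᵢ (unexposed), nᵢ = n₁ᵢ+n₀ᵢ.
Stratum 1 (Women): n₁ = 267, n₀ = 369, n = 636; a·n₀/n = 46·369/636 = 26.6887; c·n₁/n = 103·267/636 = 43.2406
Stratum 2 (Men): n₁ = 356, n₀ = 364, n = 720; a·n₀/n = 24·364/720 = 12.1333; c·n₁/n = 106·356/720 = 52.4111
RR_MH = (26.6887 + 12.1333) / (43.2406 + 52.4111) = 38.8220 / 95.6517 = 0.40587

0.41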